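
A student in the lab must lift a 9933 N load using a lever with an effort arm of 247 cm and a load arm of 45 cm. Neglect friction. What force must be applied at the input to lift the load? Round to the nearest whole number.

1810 N

Lever MA = effort arm / load arm = 247/45 = 5.4889.
Effort = load / MA = 9933 / 5.4889 = 1809.7 N.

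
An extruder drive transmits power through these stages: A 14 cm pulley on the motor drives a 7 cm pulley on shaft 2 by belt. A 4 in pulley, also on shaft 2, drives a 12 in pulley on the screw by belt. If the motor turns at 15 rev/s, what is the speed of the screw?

the motor → shaft 2 (belt, 7/14): 15 ÷ 0.5 = 30 rev/s
shaft 2 → the screw (belt, 12/4): 30 ÷ 3 = 10 rev/s

10 rev/s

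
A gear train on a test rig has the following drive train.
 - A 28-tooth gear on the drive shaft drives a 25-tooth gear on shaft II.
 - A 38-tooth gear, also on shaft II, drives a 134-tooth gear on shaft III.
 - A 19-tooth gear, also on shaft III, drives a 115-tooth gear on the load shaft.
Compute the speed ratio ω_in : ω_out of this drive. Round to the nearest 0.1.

19.1

Each stage contributes driven/driver: gear mesh 25/28 = 0.89286, gear mesh 134/38 = 3.5263, gear mesh 115/19 = 6.0526.
Overall: 0.89286 × 3.5263 × 6.0526 = 19.057.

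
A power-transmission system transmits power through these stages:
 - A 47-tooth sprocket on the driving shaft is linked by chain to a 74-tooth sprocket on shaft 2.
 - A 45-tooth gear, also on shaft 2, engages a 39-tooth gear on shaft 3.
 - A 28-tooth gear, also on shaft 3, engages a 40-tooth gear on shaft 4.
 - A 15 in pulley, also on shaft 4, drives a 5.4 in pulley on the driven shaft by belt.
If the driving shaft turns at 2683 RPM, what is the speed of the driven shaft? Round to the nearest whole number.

Chain: ratio = 74/47 = 1.5745, so shaft 2 turns at 2683 / 1.5745 = 1704.1 RPM.
Gear mesh: ratio = 39/45 = 0.86667, so shaft 3 turns at 1704.1 / 0.86667 = 1966.2 RPM.
Gear mesh: ratio = 40/28 = 1.4286, so shaft 4 turns at 1966.2 / 1.4286 = 1376.4 RPM.
Belt: ratio = 5.4/15 = 0.36, so the driven shaft turns at 1376.4 / 0.36 = 3823.2 RPM.

3823 RPM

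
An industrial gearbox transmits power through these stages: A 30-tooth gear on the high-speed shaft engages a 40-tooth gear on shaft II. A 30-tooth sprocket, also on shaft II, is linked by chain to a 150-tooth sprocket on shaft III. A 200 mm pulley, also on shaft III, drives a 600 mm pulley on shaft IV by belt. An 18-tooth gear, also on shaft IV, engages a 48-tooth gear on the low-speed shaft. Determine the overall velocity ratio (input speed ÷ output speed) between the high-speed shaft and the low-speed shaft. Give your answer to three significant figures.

53.3

Each stage contributes driven/driver: gear mesh 40/30 = 1.3333, chain 150/30 = 5, belt 600/200 = 3, gear mesh 48/18 = 2.6667.
Overall: 1.3333 × 5 × 3 × 2.6667 = 53.333.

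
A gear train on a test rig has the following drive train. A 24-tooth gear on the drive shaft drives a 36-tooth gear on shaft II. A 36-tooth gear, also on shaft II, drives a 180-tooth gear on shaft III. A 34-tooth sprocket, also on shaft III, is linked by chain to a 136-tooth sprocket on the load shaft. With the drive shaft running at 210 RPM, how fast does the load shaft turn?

7 RPM

the drive shaft → shaft II (gear mesh, 36/24): 210 ÷ 1.5 = 140 RPM
shaft II → shaft III (gear mesh, 180/36): 140 ÷ 5 = 28 RPM
shaft III → the load shaft (chain, 136/34): 28 ÷ 4 = 7 RPM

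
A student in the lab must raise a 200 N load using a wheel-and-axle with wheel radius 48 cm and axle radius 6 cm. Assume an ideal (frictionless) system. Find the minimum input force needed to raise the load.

25 N

Wheel-and-axle MA = R/r = 48/6 = 8.
Effort = load / MA = 200 / 8 = 25 N.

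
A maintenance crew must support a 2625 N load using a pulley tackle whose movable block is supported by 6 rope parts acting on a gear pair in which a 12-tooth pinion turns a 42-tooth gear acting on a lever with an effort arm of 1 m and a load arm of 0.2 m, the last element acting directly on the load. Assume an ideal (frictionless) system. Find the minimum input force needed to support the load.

25 N

Block-and-tackle MA = number of supporting rope parts = 6.
Gear pair MA = 42/12 = 3.5.
Lever MA = effort arm / load arm = 1/0.2 = 5.
Combined ideal MA = 6 × 3.5 × 5 = 105.
Effort = load / MA = 2625 / 105 = 25 N.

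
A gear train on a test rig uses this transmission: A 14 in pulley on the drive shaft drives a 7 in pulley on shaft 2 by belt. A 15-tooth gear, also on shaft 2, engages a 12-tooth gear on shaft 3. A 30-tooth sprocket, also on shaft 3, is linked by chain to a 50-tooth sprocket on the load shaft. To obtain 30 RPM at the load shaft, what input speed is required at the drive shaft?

Overall ratio R = 0.5 × 0.8 × 1.6667 = 0.66667.
Required input speed = output speed × R = 30 × 0.66667 = 20 RPM.

20 RPM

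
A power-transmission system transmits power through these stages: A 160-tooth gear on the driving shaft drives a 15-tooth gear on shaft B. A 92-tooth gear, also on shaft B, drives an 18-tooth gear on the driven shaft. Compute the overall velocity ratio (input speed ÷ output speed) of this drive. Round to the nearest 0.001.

0.018

Each stage contributes driven/driver: gear mesh 15/160 = 0.09375, gear mesh 18/92 = 0.19565.
Overall: 0.09375 × 0.19565 = 0.018342.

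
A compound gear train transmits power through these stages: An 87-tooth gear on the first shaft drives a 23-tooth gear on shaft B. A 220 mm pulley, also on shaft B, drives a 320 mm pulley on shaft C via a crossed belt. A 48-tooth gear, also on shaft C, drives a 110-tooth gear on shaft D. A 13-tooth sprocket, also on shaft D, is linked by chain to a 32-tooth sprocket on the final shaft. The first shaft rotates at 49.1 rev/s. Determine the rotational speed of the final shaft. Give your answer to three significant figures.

22.6 rev/s

gear mesh 23/87 = 0.26437 → 49.1/0.26437 = 185.73 rev/s
belt 320/220 = 1.4545 → 185.73/1.4545 = 127.69 rev/s
gear mesh 110/48 = 2.2917 → 127.69/2.2917 = 55.718 rev/s
chain 32/13 = 2.4615 → 55.718/2.4615 = 22.635 rev/s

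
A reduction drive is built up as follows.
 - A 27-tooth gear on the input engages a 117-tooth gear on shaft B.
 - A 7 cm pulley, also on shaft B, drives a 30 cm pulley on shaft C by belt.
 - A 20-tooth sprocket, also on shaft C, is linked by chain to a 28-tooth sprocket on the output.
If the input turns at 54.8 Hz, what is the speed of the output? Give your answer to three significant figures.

the input → shaft B (gear mesh, 117/27): 54.8 ÷ 4.3333 = 12.646 Hz
shaft B → shaft C (belt, 30/7): 12.646 ÷ 4.2857 = 2.9508 Hz
shaft C → the output (chain, 28/20): 2.9508 ÷ 1.4 = 2.1077 Hz

2.11 Hz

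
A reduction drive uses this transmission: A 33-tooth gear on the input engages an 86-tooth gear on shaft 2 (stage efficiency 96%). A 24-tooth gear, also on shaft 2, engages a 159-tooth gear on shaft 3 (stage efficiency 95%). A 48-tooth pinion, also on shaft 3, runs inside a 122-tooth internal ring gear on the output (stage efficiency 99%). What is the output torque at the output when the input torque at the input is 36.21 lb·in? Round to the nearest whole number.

Gear mesh: ratio = 86/33 = 2.6061; torque at shaft 2 = 36.21 × 2.6061 × 0.96 = 90.591 lb·in.
Gear mesh: ratio = 159/24 = 6.625; torque at shaft 3 = 90.591 × 6.625 × 0.95 = 570.16 lb·in.
Internal gear: ratio = 122/48 = 2.5417; torque at the output = 570.16 × 2.5417 × 0.99 = 1434.7 lb·in.

1435 lb·in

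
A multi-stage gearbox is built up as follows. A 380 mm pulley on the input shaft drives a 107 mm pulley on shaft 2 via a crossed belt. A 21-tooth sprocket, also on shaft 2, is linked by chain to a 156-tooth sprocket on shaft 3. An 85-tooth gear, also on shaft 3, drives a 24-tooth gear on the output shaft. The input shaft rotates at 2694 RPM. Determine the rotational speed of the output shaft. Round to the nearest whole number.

4561 RPM

belt 107/380 = 0.28158 → 2694/0.28158 = 9567.5 RPM
chain 156/21 = 7.4286 → 9567.5/7.4286 = 1287.9 RPM
gear mesh 24/85 = 0.28235 → 1287.9/0.28235 = 4561.4 RPM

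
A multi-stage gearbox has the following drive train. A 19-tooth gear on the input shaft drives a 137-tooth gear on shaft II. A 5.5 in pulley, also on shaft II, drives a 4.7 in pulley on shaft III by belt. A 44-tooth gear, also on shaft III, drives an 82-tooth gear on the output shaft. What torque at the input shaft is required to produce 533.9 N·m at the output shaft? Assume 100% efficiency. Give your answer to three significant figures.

46.5 N·m

Overall ratio R = 7.2105 × 0.85455 × 1.8636 = 11.483.
Input torque = output torque / R = 533.9 / 11.483 = 46.494 N·m.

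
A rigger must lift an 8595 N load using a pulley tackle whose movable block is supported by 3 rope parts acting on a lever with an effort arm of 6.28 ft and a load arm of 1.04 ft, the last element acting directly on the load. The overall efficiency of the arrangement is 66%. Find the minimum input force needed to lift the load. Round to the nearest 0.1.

Block-and-tackle MA = number of supporting rope parts = 3.
Lever MA = effort arm / load arm = 6.28/1.04 = 6.0385.
Combined ideal MA = 3 × 6.0385 = 18.115.
Actual MA = 18.115 × 0.66 = 11.956.
Effort = load / actual MA = 8595 / 11.956 = 718.88 N.

718.9 N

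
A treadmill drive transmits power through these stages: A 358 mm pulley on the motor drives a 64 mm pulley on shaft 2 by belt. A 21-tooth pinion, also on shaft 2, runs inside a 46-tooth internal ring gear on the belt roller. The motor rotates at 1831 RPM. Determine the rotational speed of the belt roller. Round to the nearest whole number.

belt 64/358 = 0.17877 → 1831/0.17877 = 10242 RPM
internal gear 46/21 = 2.1905 → 10242/2.1905 = 4675.8 RPM

4676 RPM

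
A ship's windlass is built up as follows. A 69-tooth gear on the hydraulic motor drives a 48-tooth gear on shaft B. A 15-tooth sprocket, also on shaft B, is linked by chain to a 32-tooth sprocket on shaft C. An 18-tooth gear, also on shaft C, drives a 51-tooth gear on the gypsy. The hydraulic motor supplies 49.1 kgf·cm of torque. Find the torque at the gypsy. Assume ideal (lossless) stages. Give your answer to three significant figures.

206 kgf·cm

After the gear mesh (48/69): 49.1 × 0.69565 = 34.157 kgf·cm
After the chain (32/15): 34.157 × 2.1333 = 72.867 kgf·cm
After the gear mesh (51/18): 72.867 × 2.8333 = 206.46 kgf·cm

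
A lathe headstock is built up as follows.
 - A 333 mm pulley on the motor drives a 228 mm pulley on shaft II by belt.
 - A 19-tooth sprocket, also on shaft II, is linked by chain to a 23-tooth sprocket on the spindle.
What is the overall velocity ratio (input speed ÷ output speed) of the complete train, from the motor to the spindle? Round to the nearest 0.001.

Each stage contributes driven/driver: belt 228/333 = 0.68468, chain 23/19 = 1.2105.
Overall: 0.68468 × 1.2105 = 0.82883.

0.829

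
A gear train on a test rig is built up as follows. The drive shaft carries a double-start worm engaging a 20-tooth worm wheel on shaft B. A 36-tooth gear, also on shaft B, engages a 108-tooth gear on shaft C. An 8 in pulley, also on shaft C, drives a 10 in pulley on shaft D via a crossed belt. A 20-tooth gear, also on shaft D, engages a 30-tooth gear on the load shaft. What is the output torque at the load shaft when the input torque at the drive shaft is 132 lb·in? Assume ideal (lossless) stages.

7425 lb·in

Worm: ratio = 20/2 = 10; torque at shaft B = 132 × 10 = 1320 lb·in.
Gear mesh: ratio = 108/36 = 3; torque at shaft C = 1320 × 3 = 3960 lb·in.
Belt: ratio = 10/8 = 1.25; torque at shaft D = 3960 × 1.25 = 4950 lb·in.
Gear mesh: ratio = 30/20 = 1.5; torque at the load shaft = 4950 × 1.5 = 7425 lb·in.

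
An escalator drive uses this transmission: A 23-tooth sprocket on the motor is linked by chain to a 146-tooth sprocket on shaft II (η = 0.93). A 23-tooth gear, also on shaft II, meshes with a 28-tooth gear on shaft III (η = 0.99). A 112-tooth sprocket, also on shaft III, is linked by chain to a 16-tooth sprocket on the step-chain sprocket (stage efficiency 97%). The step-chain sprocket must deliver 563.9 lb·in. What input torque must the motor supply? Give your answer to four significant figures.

571.9 lb·in

Overall ratio R = 6.3478 × 1.2174 × 0.14286 = 1.104; overall efficiency η = 0.93 × 0.99 × 0.97 = 0.8931.
Input torque = output torque / (R × η) = 563.9 / (1.104 × 0.8931) = 571.95 lb·in.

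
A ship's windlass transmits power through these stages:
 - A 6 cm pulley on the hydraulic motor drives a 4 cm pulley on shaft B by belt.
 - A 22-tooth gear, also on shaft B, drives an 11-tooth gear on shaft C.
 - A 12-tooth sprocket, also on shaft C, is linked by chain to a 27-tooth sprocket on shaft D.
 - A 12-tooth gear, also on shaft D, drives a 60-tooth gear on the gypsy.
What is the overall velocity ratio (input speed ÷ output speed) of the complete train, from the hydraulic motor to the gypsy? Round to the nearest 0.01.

Each stage contributes driven/driver: belt 4/6 = 0.66667, gear mesh 11/22 = 0.5, chain 27/12 = 2.25, gear mesh 60/12 = 5.
Overall: 0.66667 × 0.5 × 2.25 × 5 = 3.75.

3.75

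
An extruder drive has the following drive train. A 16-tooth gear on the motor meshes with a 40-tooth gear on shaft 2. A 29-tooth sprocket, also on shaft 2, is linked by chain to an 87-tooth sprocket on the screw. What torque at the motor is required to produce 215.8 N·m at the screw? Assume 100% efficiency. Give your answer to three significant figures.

Overall ratio R = 2.5 × 3 = 7.5.
Input torque = output torque / R = 215.8 / 7.5 = 28.773 N·m.

28.8 N·m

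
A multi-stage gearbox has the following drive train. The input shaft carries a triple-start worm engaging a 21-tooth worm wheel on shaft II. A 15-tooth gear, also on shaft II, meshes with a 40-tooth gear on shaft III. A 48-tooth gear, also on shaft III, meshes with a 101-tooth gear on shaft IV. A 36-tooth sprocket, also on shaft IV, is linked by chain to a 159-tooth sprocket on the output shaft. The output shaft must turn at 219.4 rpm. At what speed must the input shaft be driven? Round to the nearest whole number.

Overall ratio R = 7 × 2.6667 × 2.1042 × 4.4167 = 173.48.
Required input speed = output speed × R = 219.4 × 173.48 = 38061 rpm.

38061 rpm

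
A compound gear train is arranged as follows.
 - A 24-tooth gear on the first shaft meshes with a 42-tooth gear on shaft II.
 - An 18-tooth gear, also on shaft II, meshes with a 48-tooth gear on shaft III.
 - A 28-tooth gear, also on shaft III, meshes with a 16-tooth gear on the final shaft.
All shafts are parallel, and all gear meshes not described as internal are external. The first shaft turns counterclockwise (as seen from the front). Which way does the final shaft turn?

clockwise

the first shaft → shaft II: external mesh, 1 reversal → CW.
shaft II → shaft III: external mesh, 1 reversal → CCW.
shaft III → the final shaft: external mesh, 1 reversal → CW.
3 reversals in total — an odd number — so the final shaft turns opposite to the first shaft.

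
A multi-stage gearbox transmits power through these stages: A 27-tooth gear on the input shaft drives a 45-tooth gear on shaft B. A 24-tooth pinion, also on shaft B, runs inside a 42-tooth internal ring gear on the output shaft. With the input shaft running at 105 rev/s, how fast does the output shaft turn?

36 rev/s

gear mesh 45/27 = 1.6667 → 105/1.6667 = 63 rev/s
internal gear 42/24 = 1.75 → 63/1.75 = 36 rev/s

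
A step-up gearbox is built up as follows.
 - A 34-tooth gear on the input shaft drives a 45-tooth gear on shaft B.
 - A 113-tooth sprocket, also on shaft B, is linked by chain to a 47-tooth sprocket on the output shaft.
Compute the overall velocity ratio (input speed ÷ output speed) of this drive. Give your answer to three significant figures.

Each stage contributes driven/driver: gear mesh 45/34 = 1.3235, chain 47/113 = 0.41593.
Overall: 1.3235 × 0.41593 = 0.55049.

0.550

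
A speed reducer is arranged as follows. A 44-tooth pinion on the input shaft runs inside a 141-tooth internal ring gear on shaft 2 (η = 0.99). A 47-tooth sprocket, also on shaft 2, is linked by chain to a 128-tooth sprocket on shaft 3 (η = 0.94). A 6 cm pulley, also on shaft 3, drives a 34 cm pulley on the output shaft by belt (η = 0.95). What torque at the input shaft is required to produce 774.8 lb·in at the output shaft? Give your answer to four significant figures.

Overall ratio R = 3.2045 × 2.7234 × 5.6667 = 49.455; overall efficiency η = 0.99 × 0.94 × 0.95 = 0.8841.
Input torque = output torque / (R × η) = 774.8 / (49.455 × 0.8841) = 17.721 lb·in.

17.72 lb·in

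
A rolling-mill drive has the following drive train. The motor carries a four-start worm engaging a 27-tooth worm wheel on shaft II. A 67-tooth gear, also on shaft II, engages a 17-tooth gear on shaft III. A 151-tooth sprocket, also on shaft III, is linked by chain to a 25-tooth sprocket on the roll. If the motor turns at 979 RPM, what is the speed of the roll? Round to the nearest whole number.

the motor → shaft II (worm, 27/4): 979 ÷ 6.75 = 145.04 RPM
shaft II → shaft III (gear mesh, 17/67): 145.04 ÷ 0.25373 = 571.62 RPM
shaft III → the roll (chain, 25/151): 571.62 ÷ 0.16556 = 3452.6 RPM

3453 RPM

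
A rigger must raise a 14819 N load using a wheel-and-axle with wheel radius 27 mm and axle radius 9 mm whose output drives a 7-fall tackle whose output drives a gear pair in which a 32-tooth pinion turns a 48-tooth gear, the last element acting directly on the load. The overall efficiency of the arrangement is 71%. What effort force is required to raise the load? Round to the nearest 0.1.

Wheel-and-axle MA = R/r = 27/9 = 3.
Block-and-tackle MA = number of supporting rope parts = 7.
Gear pair MA = 48/32 = 1.5.
Combined ideal MA = 3 × 7 × 1.5 = 31.5.
Actual MA = 31.5 × 0.71 = 22.365.
Effort = load / actual MA = 14819 / 22.365 = 662.6 N.

662.6 N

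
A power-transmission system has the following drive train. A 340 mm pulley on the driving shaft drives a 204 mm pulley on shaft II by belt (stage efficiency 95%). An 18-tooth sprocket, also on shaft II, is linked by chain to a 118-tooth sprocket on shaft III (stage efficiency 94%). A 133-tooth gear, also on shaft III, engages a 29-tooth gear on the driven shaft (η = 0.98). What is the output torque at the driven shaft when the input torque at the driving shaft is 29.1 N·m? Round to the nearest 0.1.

After the belt (204/340): 29.1 × 0.6 × 0.95 = 16.587 N·m
After the chain (118/18): 16.587 × 6.5556 × 0.94 = 102.21 N·m
After the gear mesh (29/133): 102.21 × 0.21805 × 0.98 = 21.841 N·m

21.8 N·m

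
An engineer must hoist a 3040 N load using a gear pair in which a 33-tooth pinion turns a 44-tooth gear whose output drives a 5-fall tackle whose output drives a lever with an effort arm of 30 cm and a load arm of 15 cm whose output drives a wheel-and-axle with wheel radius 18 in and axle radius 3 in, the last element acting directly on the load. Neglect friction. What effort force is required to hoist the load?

38 N

Gear pair MA = 44/33 = 1.3333.
Block-and-tackle MA = number of supporting rope parts = 5.
Lever MA = effort arm / load arm = 30/15 = 2.
Wheel-and-axle MA = R/r = 18/3 = 6.
Combined ideal MA = 1.3333 × 5 × 2 × 6 = 80.
Effort = load / MA = 3040 / 80 = 38 N.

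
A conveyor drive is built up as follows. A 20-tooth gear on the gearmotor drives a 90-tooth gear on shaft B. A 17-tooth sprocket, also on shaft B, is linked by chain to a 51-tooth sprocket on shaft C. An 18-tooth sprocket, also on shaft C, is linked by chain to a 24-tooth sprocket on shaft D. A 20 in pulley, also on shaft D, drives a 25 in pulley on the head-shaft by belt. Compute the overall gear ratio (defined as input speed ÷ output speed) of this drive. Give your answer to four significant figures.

22.50

Each stage contributes driven/driver: gear mesh 90/20 = 4.5, chain 51/17 = 3, chain 24/18 = 1.3333, belt 25/20 = 1.25.
Overall: 4.5 × 3 × 1.3333 × 1.25 = 22.5.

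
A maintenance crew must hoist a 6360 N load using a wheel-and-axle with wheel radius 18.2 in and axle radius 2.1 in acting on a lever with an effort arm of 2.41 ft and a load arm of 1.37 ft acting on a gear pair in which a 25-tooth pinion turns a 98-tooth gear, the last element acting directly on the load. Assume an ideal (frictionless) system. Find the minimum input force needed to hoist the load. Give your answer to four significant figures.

106.4 N

Wheel-and-axle MA = R/r = 18.2/2.1 = 8.6667.
Lever MA = effort arm / load arm = 2.41/1.37 = 1.7591.
Gear pair MA = 98/25 = 3.92.
Combined ideal MA = 8.6667 × 1.7591 × 3.92 = 59.763.
Effort = load / MA = 6360 / 59.763 = 106.42 N.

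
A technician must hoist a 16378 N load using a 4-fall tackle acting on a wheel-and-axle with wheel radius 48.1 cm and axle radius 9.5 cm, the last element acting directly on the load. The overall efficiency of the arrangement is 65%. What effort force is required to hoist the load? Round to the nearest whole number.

Block-and-tackle MA = number of supporting rope parts = 4.
Wheel-and-axle MA = R/r = 48.1/9.5 = 5.0632.
Combined ideal MA = 4 × 5.0632 = 20.253.
Actual MA = 20.253 × 0.65 = 13.164.
Effort = load / actual MA = 16378 / 13.164 = 1244.1 N.

1244 N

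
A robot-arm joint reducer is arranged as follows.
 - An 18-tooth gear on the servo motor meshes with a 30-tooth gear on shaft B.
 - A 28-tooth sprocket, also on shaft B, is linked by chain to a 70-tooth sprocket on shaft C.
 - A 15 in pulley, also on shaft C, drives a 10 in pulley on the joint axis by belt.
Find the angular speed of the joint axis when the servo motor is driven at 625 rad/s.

the servo motor → shaft B (gear mesh, 30/18): 625 ÷ 1.6667 = 375 rad/s
shaft B → shaft C (chain, 70/28): 375 ÷ 2.5 = 150 rad/s
shaft C → the joint axis (belt, 10/15): 150 ÷ 0.66667 = 225 rad/s

225 rad/s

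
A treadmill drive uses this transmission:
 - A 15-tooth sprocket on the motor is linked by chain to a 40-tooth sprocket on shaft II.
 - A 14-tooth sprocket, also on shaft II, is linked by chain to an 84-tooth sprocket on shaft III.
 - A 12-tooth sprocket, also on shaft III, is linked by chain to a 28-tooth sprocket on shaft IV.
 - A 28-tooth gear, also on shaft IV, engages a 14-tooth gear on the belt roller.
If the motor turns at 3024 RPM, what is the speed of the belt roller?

chain 40/15 = 2.6667 → 3024/2.6667 = 1134 RPM
chain 84/14 = 6 → 1134/6 = 189 RPM
chain 28/12 = 2.3333 → 189/2.3333 = 81 RPM
gear mesh 14/28 = 0.5 → 81/0.5 = 162 RPM

162 RPM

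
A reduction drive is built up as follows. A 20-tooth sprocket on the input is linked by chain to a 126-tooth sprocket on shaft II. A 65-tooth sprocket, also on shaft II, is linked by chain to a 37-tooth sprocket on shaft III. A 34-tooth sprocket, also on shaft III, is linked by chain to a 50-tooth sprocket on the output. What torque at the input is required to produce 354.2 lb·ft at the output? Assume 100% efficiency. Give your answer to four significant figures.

67.16 lb·ft

Overall ratio R = 6.3 × 0.56923 × 1.4706 = 5.2738.
Input torque = output torque / R = 354.2 / 5.2738 = 67.163 lb·ft.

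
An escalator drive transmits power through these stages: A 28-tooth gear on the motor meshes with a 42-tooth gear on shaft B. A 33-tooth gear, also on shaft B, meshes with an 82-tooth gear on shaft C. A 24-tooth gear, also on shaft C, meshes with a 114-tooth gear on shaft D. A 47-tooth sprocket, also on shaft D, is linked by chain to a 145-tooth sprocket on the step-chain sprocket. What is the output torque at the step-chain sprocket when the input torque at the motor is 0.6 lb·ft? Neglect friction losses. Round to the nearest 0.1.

After the gear mesh (42/28): 0.6 × 1.5 = 0.9 lb·ft
After the gear mesh (82/33): 0.9 × 2.4848 = 2.2364 lb·ft
After the gear mesh (114/24): 2.2364 × 4.75 = 10.623 lb·ft
After the chain (145/47): 10.623 × 3.0851 = 32.772 lb·ft

32.8 lb·ft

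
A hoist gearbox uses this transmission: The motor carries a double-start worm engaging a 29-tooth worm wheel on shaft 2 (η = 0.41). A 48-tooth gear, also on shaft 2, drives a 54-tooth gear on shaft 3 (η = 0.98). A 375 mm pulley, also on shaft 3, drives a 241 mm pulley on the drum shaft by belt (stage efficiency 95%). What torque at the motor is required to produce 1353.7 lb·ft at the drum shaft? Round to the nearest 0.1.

338.3 lb·ft

Overall ratio R = 14.5 × 1.125 × 0.64267 = 10.484; overall efficiency η = 0.41 × 0.98 × 0.95 = 0.3817.
Input torque = output torque / (R × η) = 1353.7 / (10.484 × 0.3817) = 338.28 lb·ft.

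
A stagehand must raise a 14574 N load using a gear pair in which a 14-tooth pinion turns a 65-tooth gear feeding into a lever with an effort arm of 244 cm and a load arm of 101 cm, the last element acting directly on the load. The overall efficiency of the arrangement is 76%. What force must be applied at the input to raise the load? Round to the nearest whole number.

Gear pair MA = 65/14 = 4.6429.
Lever MA = effort arm / load arm = 244/101 = 2.4158.
Combined ideal MA = 4.6429 × 2.4158 = 11.216.
Actual MA = 11.216 × 0.76 = 8.5245.
Effort = load / actual MA = 14574 / 8.5245 = 1709.7 N.

1710 N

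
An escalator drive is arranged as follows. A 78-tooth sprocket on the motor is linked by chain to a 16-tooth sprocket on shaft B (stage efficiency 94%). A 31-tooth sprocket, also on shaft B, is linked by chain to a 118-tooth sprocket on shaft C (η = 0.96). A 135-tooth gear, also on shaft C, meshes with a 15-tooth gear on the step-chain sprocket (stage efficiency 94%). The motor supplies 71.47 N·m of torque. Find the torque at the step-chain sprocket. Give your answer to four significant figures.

5.260 N·m

After the chain (16/78): 71.47 × 0.20513 × 0.94 = 13.781 N·m
After the chain (118/31): 13.781 × 3.8065 × 0.96 = 50.358 N·m
After the gear mesh (15/135): 50.358 × 0.11111 × 0.94 = 5.2596 N·m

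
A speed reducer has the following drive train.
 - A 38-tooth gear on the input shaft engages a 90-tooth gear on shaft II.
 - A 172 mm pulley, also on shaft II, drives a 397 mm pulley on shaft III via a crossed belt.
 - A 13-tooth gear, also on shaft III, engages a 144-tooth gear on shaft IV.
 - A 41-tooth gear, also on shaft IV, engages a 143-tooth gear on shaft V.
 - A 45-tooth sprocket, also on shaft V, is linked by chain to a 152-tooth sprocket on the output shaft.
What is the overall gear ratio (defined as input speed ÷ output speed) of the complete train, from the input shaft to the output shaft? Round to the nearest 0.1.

Each stage contributes driven/driver: gear mesh 90/38 = 2.3684, belt 397/172 = 2.3081, gear mesh 144/13 = 11.077, gear mesh 143/41 = 3.4878, chain 152/45 = 3.3778.
Overall: 2.3684 × 2.3081 × 11.077 × 3.4878 × 3.3778 = 713.38.

713.4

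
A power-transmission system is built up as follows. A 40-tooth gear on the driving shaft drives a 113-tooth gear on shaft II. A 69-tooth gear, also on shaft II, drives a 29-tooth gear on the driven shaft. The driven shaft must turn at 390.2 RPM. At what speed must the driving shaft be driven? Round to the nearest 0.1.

Overall ratio R = 2.825 × 0.42029 = 1.1873.
Required input speed = output speed × R = 390.2 × 1.1873 = 463.29 RPM.

463.3 RPM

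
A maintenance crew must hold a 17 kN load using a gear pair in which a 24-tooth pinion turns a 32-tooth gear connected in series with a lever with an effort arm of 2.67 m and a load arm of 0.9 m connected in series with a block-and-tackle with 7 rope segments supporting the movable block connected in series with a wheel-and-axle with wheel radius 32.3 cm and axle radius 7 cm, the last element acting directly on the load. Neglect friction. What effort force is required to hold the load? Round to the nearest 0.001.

Gear pair MA = 32/24 = 1.3333.
Lever MA = effort arm / load arm = 2.67/0.9 = 2.9667.
Block-and-tackle MA = number of supporting rope parts = 7.
Wheel-and-axle MA = R/r = 32.3/7 = 4.6143.
Combined ideal MA = 1.3333 × 2.9667 × 7 × 4.6143 = 127.76.
Effort = load / MA = 17 / 127.76 = 0.13306 kN.

0.133 kN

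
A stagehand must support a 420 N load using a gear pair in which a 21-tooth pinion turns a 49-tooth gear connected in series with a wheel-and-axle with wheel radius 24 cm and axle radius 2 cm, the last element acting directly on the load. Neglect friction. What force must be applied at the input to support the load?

Gear pair MA = 49/21 = 2.3333.
Wheel-and-axle MA = R/r = 24/2 = 12.
Combined ideal MA = 2.3333 × 12 = 28.
Effort = load / MA = 420 / 28 = 15 N.

15 N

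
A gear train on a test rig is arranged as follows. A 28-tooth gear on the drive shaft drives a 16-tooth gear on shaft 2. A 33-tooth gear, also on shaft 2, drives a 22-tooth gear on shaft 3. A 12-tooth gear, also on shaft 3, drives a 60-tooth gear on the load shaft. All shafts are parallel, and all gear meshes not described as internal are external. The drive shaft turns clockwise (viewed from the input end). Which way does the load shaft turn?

the drive shaft → shaft 2: external mesh, 1 reversal → CCW.
shaft 2 → shaft 3: external mesh, 1 reversal → CW.
shaft 3 → the load shaft: external mesh, 1 reversal → CCW.
3 reversals in total — an odd number — so the load shaft turns opposite to the drive shaft.

counterclockwise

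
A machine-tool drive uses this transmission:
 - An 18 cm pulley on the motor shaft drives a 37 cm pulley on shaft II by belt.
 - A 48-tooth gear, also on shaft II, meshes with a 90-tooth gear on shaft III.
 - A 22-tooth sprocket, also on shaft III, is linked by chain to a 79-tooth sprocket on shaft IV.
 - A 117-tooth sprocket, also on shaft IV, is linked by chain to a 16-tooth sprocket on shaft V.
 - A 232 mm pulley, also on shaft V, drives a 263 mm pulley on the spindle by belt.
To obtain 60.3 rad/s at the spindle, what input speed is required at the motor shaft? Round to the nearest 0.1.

129.4 rad/s

Overall ratio R = 2.0556 × 1.875 × 3.5909 × 0.13675 × 1.1336 = 2.1455.
Required input speed = output speed × R = 60.3 × 2.1455 = 129.38 rad/s.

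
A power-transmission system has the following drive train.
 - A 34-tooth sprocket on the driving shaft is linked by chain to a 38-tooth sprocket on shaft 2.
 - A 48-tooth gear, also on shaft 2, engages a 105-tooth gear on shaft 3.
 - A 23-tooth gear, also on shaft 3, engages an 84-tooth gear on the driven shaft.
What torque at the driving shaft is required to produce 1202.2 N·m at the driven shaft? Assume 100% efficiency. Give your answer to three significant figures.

135 N·m

Overall ratio R = 1.1176 × 2.1875 × 3.6522 = 8.929.
Input torque = output torque / R = 1202.2 / 8.929 = 134.64 N·m.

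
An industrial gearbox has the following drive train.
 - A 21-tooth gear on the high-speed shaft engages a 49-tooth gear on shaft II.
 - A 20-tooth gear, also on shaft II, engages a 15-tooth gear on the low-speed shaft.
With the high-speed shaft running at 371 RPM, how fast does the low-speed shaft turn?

212 RPM

Gear mesh: ratio = 49/21 = 2.3333, so shaft II turns at 371 / 2.3333 = 159 RPM.
Gear mesh: ratio = 15/20 = 0.75, so the low-speed shaft turns at 159 / 0.75 = 212 RPM.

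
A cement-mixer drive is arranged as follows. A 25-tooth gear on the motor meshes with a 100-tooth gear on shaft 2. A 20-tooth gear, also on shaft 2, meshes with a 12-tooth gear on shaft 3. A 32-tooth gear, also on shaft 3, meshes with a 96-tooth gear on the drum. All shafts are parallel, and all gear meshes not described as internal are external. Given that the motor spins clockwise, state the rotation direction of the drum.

the motor → shaft 2: external mesh, 1 reversal → CCW.
shaft 2 → shaft 3: external mesh, 1 reversal → CW.
shaft 3 → the drum: external mesh, 1 reversal → CCW.
3 reversals in total — an odd number — so the drum turns opposite to the motor.

anticlockwise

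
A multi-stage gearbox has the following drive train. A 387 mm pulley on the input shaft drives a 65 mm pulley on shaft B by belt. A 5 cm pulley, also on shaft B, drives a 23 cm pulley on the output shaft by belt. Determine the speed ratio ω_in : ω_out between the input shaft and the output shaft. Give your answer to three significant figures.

0.773

Each stage contributes driven/driver: belt 65/387 = 0.16796, belt 23/5 = 4.6.
Overall: 0.16796 × 4.6 = 0.77261.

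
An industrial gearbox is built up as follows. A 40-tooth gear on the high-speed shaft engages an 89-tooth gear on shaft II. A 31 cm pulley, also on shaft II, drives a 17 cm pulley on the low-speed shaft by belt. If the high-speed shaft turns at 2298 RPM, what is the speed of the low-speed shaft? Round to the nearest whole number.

gear mesh 89/40 = 2.225 → 2298/2.225 = 1032.8 RPM
belt 17/31 = 0.54839 → 1032.8/0.54839 = 1883.4 RPM

1883 RPM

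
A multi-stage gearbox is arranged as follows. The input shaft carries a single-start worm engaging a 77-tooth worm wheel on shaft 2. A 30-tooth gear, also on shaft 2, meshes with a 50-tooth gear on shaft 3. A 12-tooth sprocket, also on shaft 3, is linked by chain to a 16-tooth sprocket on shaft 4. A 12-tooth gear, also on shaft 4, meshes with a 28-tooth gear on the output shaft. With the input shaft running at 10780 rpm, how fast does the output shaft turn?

27 rpm

Worm: ratio = 77/1 = 77, so shaft 2 turns at 10780 / 77 = 140 rpm.
Gear mesh: ratio = 50/30 = 1.6667, so shaft 3 turns at 140 / 1.6667 = 84 rpm.
Chain: ratio = 16/12 = 1.3333, so shaft 4 turns at 84 / 1.3333 = 63 rpm.
Gear mesh: ratio = 28/12 = 2.3333, so the output shaft turns at 63 / 2.3333 = 27 rpm.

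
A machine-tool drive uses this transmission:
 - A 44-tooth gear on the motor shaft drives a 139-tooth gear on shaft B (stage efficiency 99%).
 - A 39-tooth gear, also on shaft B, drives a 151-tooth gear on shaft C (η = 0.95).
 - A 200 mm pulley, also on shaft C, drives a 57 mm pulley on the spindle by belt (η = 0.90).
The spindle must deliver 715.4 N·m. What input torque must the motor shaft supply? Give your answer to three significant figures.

Overall ratio R = 3.1591 × 3.8718 × 0.285 = 3.4859; overall efficiency η = 0.99 × 0.95 × 0.90 = 0.8465.
Input torque = output torque / (R × η) = 715.4 / (3.4859 × 0.8465) = 242.45 N·m.

242 N·m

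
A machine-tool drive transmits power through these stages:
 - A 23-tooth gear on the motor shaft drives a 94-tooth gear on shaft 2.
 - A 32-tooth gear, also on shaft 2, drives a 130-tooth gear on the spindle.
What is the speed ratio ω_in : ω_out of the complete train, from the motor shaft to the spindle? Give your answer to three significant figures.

Each stage contributes driven/driver: gear mesh 94/23 = 4.087, gear mesh 130/32 = 4.0625.
Overall: 4.087 × 4.0625 = 16.603.

16.6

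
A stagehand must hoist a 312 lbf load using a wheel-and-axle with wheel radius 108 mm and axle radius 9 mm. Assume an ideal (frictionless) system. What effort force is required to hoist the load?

Wheel-and-axle MA = R/r = 108/9 = 12.
Effort = load / MA = 312 / 12 = 26 lbf.

26 lbf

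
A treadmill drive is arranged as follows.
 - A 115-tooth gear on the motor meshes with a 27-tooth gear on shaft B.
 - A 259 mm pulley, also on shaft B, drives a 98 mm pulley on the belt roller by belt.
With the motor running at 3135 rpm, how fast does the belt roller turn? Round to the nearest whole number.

35289 rpm

the motor → shaft B (gear mesh, 27/115): 3135 ÷ 0.23478 = 13353 rpm
shaft B → the belt roller (belt, 98/259): 13353 ÷ 0.37838 = 35289 rpm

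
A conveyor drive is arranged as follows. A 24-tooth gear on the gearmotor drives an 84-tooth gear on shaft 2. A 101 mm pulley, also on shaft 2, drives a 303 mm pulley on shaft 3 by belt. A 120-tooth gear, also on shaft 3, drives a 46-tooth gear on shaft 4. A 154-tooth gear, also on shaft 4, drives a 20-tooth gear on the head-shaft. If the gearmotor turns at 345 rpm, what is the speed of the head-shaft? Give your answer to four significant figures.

660.0 rpm

the gearmotor → shaft 2 (gear mesh, 84/24): 345 ÷ 3.5 = 98.571 rpm
shaft 2 → shaft 3 (belt, 303/101): 98.571 ÷ 3 = 32.857 rpm
shaft 3 → shaft 4 (gear mesh, 46/120): 32.857 ÷ 0.38333 = 85.714 rpm
shaft 4 → the head-shaft (gear mesh, 20/154): 85.714 ÷ 0.12987 = 660 rpm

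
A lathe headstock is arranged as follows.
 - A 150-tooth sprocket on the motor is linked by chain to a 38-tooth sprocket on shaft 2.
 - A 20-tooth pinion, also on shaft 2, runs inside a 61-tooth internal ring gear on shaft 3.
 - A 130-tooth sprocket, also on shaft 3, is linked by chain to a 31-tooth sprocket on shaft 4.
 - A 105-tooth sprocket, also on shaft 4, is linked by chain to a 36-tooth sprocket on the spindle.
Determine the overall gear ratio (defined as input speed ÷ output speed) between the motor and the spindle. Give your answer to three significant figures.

0.0632

Each stage contributes driven/driver: chain 38/150 = 0.25333, internal gear 61/20 = 3.05, chain 31/130 = 0.23846, chain 36/105 = 0.34286.
Overall: 0.25333 × 3.05 × 0.23846 × 0.34286 = 0.063172.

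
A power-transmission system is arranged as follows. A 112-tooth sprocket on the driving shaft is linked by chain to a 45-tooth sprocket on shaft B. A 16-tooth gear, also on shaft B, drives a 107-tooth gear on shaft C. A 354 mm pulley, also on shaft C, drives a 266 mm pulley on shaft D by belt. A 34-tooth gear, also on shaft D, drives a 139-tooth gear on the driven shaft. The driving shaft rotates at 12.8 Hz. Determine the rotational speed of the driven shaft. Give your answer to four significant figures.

chain 45/112 = 0.40179 → 12.8/0.40179 = 31.858 Hz
gear mesh 107/16 = 6.6875 → 31.858/6.6875 = 4.7638 Hz
belt 266/354 = 0.75141 → 4.7638/0.75141 = 6.3398 Hz
gear mesh 139/34 = 4.0882 → 6.3398/4.0882 = 1.5507 Hz

1.551 Hz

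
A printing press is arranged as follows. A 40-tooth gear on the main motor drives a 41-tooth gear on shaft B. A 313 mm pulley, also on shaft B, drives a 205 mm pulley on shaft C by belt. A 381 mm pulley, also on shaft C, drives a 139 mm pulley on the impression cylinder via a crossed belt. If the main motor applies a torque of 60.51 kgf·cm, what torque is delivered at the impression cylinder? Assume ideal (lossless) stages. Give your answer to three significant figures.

After the gear mesh (41/40): 60.51 × 1.025 = 62.023 kgf·cm
After the belt (205/313): 62.023 × 0.65495 = 40.622 kgf·cm
After the belt (139/381): 40.622 × 0.36483 = 14.82 kgf·cm

14.8 kgf·cm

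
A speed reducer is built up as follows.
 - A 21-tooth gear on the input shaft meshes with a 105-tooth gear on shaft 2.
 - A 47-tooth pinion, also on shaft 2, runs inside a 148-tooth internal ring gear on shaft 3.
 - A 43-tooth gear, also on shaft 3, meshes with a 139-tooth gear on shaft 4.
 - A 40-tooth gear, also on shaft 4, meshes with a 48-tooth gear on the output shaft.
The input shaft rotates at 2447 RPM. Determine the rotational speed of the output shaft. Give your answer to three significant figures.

the input shaft → shaft 2 (gear mesh, 105/21): 2447 ÷ 5 = 489.4 RPM
shaft 2 → shaft 3 (internal gear, 148/47): 489.4 ÷ 3.1489 = 155.42 RPM
shaft 3 → shaft 4 (gear mesh, 139/43): 155.42 ÷ 3.2326 = 48.079 RPM
shaft 4 → the output shaft (gear mesh, 48/40): 48.079 ÷ 1.2 = 40.066 RPM

40.1 RPM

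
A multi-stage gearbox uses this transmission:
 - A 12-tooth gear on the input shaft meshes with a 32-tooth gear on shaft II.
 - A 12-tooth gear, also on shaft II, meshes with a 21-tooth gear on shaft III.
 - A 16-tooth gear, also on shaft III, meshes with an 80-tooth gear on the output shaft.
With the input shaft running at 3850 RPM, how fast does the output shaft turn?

the input shaft → shaft II (gear mesh, 32/12): 3850 ÷ 2.6667 = 1443.8 RPM
shaft II → shaft III (gear mesh, 21/12): 1443.8 ÷ 1.75 = 825 RPM
shaft III → the output shaft (gear mesh, 80/16): 825 ÷ 5 = 165 RPM

165 RPM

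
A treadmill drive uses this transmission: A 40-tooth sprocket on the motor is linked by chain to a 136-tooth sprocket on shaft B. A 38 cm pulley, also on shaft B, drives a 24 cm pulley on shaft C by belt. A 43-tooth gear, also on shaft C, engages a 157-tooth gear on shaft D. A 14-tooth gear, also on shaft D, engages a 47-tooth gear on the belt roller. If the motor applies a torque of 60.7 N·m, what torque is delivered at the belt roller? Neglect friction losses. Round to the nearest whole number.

1598 N·m

Chain: ratio = 136/40 = 3.4; torque at shaft B = 60.7 × 3.4 = 206.38 N·m.
Belt: ratio = 24/38 = 0.63158; torque at shaft C = 206.38 × 0.63158 = 130.35 N·m.
Gear mesh: ratio = 157/43 = 3.6512; torque at shaft D = 130.35 × 3.6512 = 475.91 N·m.
Gear mesh: ratio = 47/14 = 3.3571; torque at the belt roller = 475.91 × 3.3571 = 1597.7 N·m.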